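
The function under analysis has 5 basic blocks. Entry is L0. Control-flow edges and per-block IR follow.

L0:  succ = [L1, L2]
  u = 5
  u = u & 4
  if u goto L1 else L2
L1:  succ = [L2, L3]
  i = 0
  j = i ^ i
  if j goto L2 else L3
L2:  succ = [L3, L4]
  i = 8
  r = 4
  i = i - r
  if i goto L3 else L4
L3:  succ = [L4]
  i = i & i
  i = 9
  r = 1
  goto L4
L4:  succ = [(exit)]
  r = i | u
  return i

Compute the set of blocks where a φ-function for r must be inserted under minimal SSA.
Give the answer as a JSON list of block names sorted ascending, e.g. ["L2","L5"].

Answer: ["L3", "L4"]

Analysis:
idom tree: L1←L0 L2←L0 L3←L0 L4←L0
Dom∩ at merges:
  L2: preds {L0,L1}: {L0} ∩ {L0,L1} = {L0}; idom=L0
  L3: preds {L1,L2}: {L0,L1} ∩ {L0,L2} = {L0}; idom=L0
  L4: preds {L2,L3}: {L0,L2} ∩ {L0,L3} = {L0}; idom=L0

DF walk-up:
  join L2 pred L0: · stop@L0
  join L2 pred L1: L1 stop@L0
  join L3 pred L1: L1 stop@L0
  join L3 pred L2: L2 stop@L0
  join L4 pred L2: L2 stop@L0
  join L4 pred L3: L3 stop@L0
  DF(L0)=∅
  DF(L1)={L2,L3}
  DF(L2)={L3,L4}
  DF(L3)={L4}
  DF(L4)=∅

φ for r: defs {L2,L3,L4}
  DF⁺ = {L3,L4}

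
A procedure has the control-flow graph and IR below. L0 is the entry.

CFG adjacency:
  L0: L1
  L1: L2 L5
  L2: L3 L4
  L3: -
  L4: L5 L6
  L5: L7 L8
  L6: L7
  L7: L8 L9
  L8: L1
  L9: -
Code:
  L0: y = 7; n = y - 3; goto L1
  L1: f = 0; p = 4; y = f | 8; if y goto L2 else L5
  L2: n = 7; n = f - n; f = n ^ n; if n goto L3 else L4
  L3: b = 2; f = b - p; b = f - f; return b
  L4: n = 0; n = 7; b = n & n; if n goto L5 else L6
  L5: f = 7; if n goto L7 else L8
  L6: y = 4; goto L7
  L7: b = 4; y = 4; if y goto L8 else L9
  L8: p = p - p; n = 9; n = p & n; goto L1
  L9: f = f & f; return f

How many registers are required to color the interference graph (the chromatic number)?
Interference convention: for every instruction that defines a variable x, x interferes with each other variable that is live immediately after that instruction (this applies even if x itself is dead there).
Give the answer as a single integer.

Per-block:
  L0: {n,y} / ∅
  L1: {f,p,y} / ∅
  L2: {f,n} / {f}
  L3: {b,f} / {p}
  L4: {b,n} / ∅
  L5: {f} / {n}
  L6: {y} / ∅
  L7: {b,y} / ∅
  L8: {n,p} / {p}
  L9: {f} / {f}

Liveness:
  live L0: ∅→{n}
  live L1: {n}→{f,n,p}
  live L2: {f,p}→{f,p}
  live L3: {p}→∅
  live L4: {f,p}→{f,n,p}
  live L5: {n,p}→{f,p}
  live L6: {f,p}→{f,p}
  live L7: {f,p}→{f,p}
  live L8: {p}→{n}
  live L9: {f}→∅

Interference:
  b↔{f,n,p}
  f↔{b,n,p,y}
  n↔{b,f,p,y}
  p↔{b,f,n,y}
  y↔{f,n,p}

Chromatic number:
  clique {b,f,n,p} ⇒ need ≥ 4
  assign b→c3 f→c0 n→c1 p→c2 y→c3 — no edge inside a register ⇒ χ ≤ 4
  χ = 4

Answer: 4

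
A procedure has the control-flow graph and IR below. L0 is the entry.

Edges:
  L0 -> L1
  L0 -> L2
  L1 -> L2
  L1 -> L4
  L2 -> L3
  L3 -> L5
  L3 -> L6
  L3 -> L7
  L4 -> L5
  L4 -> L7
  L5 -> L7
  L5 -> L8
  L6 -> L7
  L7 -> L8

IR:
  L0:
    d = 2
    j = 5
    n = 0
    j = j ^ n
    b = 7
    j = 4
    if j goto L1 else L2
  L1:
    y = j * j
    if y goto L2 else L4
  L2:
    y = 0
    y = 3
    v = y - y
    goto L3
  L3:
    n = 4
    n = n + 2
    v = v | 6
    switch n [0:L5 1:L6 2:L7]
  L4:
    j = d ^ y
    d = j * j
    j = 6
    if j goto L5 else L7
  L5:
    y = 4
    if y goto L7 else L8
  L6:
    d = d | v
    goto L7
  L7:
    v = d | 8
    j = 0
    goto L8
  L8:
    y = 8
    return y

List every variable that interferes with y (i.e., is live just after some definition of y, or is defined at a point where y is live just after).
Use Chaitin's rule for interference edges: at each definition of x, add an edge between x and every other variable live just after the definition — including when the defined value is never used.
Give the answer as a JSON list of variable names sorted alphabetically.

Per-block:
  L0 def {b,d,j,n} use ∅
  L1 def {y} use {j}
  L2 def {v,y} use ∅
  L3 def {n,v} use {v}
  L4 def {d,j} use {d,y}
  L5 def {y} use ∅
  L6 def {d} use {d,v}
  L7 def {j,v} use {d}
  L8 def {y} use ∅

Liveness:
  L0 li=∅ lo={d,j}
  L1 li={d,j} lo={d,y}
  L2 li={d} lo={d,v}
  L3 li={d,v} lo={d,v}
  L4 li={d,y} lo={d}
  L5 li={d} lo={d}
  L6 li={d,v} lo={d}
  L7 li={d} lo=∅
  L8 li=∅ lo=∅

Conflict graph:
  b↔{d}
  d↔{b,j,n,v,y}
  j↔{d,n}
  n↔{d,j,v}
  v↔{d,n}
  y↔{d}

N(y) = ["d"]

Answer: ["d"]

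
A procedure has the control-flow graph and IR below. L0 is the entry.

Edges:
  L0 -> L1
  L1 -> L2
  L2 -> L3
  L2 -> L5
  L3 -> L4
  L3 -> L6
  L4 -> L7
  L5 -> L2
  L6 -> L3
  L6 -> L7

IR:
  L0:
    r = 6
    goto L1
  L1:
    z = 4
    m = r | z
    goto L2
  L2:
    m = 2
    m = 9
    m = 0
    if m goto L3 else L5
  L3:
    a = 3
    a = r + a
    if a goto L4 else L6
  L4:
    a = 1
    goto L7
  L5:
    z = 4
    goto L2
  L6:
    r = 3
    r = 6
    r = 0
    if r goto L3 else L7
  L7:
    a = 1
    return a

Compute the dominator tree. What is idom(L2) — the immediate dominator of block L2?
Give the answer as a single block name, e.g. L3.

idom tree: L1←L0 L2←L1 L3←L2 L4←L3 L5←L2 L6←L3 L7←L3
Dom at joins:
  L2: preds {L1,L5}: {L0,L1} ∩ {L0,L1,L2,L5} = {L0,L1}; idom=L1
  L3: preds {L2,L6}: {L0,L1,L2} ∩ {L0,L1,L2,L3,L6} = {L0,L1,L2}; idom=L2
  L7: preds {L4,L6}: {L0,L1,L2,L3,L4} ∩ {L0,L1,L2,L3,L6} = {L0,L1,L2,L3}; idom=L3

idom(L2) = L1

Answer: L1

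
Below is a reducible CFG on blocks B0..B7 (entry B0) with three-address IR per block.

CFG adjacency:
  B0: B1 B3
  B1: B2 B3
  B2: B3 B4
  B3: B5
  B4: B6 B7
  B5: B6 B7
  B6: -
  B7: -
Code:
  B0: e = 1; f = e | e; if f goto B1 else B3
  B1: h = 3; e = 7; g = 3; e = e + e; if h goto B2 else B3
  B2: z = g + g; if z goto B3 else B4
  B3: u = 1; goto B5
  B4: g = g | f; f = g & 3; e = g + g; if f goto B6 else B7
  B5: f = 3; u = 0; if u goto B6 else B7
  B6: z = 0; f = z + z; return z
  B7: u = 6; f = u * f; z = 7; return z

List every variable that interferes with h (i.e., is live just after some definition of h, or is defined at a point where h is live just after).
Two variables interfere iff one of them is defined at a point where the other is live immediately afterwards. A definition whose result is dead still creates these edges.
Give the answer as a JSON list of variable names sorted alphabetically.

Answer: ["e", "f", "g"]

Derivation:
Block summaries:
  B0: def={e,f} ue=∅
  B1: def={e,g,h} ue=∅
  B2: def={z} ue={g}
  B3: def={u} ue=∅
  B4: def={e,f,g} ue={f,g}
  B5: def={f,u} ue=∅
  B6: def={f,z} ue=∅
  B7: def={f,u,z} ue={f}

Backward fixpoint:
  live B0: ∅→{f}
  live B1: {f}→{f,g}
  live B2: {f,g}→{f,g}
  live B3: ∅→∅
  live B4: {f,g}→{f}
  live B5: ∅→{f}
  live B6: ∅→∅
  live B7: {f}→∅

Conflict graph:
  e — {f,g,h}
  f — {e,g,h,u,z}
  g — {e,f,h,z}
  h — {e,f,g}
  u — {f}
  z — {f,g}

N(h) = ["e", "f", "g"]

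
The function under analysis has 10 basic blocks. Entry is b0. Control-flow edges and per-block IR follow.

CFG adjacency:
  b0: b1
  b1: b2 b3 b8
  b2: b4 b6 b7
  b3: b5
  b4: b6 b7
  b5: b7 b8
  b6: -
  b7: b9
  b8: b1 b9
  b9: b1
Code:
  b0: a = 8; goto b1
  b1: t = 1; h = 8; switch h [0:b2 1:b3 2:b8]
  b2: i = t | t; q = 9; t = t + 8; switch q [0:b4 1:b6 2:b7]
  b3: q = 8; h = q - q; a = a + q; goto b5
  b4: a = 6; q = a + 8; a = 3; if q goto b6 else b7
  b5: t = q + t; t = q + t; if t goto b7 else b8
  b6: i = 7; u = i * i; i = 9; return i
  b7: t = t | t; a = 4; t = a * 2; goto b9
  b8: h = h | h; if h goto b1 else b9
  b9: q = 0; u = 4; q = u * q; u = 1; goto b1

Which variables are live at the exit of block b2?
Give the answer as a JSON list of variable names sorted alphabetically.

def/use:
  b0 def {a} use ∅
  b1 def {h,t} use ∅
  b2 def {i,q,t} use {t}
  b3 def {a,h,q} use {a}
  b4 def {a,q} use ∅
  b5 def {t} use {q,t}
  b6 def {i,u} use ∅
  b7 def {a,t} use {t}
  b8 def {h} use {h}
  b9 def {q,u} use ∅

Liveness:
  b0: in=∅ out={a}
  b1: in={a} out={a,h,t}
  b2: in={t} out={t}
  b3: in={a,t} out={a,h,q,t}
  b4: in={t} out={t}
  b5: in={a,h,q,t} out={a,h,t}
  b6: in=∅ out=∅
  b7: in={t} out={a}
  b8: in={a,h} out={a}
  b9: in={a} out={a}

live-out(b2) = ["t"]

Answer: ["t"]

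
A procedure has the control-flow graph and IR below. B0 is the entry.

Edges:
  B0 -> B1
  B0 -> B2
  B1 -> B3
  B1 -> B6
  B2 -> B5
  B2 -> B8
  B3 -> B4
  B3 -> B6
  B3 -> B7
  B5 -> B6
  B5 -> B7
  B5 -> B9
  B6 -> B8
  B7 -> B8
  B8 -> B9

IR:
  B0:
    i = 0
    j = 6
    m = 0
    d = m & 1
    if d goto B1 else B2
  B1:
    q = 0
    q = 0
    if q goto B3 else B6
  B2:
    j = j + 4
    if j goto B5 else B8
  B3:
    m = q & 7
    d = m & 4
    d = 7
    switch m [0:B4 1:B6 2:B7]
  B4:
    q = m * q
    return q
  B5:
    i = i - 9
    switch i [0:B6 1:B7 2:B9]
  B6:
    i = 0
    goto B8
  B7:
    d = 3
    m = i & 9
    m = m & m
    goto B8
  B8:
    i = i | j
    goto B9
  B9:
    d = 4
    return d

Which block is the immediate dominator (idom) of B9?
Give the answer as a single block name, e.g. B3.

Answer: B0

Working:
idom tree: B1←B0 B2←B0 B3←B1 B4←B3 B5←B2 B6←B0 B7←B0 B8←B0 B9←B0
Join-block Dom:
  B6: preds {B1,B3,B5}: {B0,B1} ∩ {B0,B1,B3} ∩ {B0,B2,B5} = {B0}; idom=B0
  B7: preds {B3,B5}: {B0,B1,B3} ∩ {B0,B2,B5} = {B0}; idom=B0
  B8: preds {B2,B6,B7}: {B0,B2} ∩ {B0,B6} ∩ {B0,B7} = {B0}; idom=B0
  B9: preds {B5,B8}: {B0,B2,B5} ∩ {B0,B8} = {B0}; idom=B0

idom(B9) = B0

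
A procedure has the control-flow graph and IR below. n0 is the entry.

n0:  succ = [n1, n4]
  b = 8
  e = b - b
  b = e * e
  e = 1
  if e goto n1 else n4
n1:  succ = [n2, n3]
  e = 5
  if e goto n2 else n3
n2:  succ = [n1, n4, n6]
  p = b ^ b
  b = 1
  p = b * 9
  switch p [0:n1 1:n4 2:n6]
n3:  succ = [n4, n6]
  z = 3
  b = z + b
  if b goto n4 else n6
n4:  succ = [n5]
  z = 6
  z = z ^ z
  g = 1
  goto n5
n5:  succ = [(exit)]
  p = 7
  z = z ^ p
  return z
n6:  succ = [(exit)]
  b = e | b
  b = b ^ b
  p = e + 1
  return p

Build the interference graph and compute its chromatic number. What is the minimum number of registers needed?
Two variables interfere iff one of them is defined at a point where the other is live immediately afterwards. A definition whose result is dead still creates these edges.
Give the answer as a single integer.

Per-block:
  n0: {b,e} / ∅
  n1: {e} / ∅
  n2: {b,p} / {b}
  n3: {b,z} / {b}
  n4: {g,z} / ∅
  n5: {p,z} / {z}
  n6: {b,p} / {b,e}

Backward fixpoint:
  n0: in=∅ out={b}
  n1: in={b} out={b,e}
  n2: in={b,e} out={b,e}
  n3: in={b,e} out={b,e}
  n4: in=∅ out={z}
  n5: in={z} out=∅
  n6: in={b,e} out=∅

Conflict graph:
  b↔{e,p,z}
  e↔{b,p,z}
  g↔{z}
  p↔{b,e,z}
  z↔{b,e,g,p}

Colouring:
  {b,e,p,z} pairwise interfere (4-clique) ⇒ χ ≥ 4
  4-colouring: R0={z}  R1={b,g}  R2={e}  R3={p}
  χ = 4

Answer: 4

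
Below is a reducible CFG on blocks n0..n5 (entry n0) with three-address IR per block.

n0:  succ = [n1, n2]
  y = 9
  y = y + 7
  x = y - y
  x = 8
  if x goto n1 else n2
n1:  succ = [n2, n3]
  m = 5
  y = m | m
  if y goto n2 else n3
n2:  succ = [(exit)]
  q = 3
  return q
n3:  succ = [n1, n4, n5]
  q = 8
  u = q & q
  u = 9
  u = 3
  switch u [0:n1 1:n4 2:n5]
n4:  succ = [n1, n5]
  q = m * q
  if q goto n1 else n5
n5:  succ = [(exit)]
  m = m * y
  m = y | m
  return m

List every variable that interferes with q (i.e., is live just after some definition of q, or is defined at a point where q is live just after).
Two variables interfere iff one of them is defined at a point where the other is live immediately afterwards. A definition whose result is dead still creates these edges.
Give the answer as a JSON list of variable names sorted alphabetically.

Block summaries:
  n0 def {x,y} use ∅
  n1 def {m,y} use ∅
  n2 def {q} use ∅
  n3 def {q,u} use ∅
  n4 def {q} use {m,q}
  n5 def {m} use {m,y}

Backward fixpoint:
  n0: in=∅ out=∅
  n1: in=∅ out={m,y}
  n2: in=∅ out=∅
  n3: in={m,y} out={m,q,y}
  n4: in={m,q,y} out={m,y}
  n5: in={m,y} out=∅

Conflict graph:
  m: {q,u,y}
  q: {m,u,y}
  u: {m,q,y}
  x: ∅
  y: {m,q,u}

N(q) = ["m", "u", "y"]

Answer: ["m", "u", "y"]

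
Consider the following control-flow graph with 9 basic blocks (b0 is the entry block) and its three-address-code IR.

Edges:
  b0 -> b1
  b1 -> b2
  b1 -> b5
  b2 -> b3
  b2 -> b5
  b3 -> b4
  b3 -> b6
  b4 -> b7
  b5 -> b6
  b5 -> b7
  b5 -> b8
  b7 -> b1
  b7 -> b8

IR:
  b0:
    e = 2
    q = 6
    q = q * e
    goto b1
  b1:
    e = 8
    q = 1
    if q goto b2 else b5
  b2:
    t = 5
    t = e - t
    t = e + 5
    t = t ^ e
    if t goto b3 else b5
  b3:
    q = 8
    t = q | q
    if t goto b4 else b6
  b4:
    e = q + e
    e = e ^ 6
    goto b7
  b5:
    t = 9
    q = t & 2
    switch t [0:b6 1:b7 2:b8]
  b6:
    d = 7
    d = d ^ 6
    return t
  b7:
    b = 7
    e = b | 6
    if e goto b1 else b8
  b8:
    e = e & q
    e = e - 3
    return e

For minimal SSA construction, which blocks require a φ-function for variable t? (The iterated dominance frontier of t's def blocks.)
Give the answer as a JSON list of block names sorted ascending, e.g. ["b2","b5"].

Answer: ["b1", "b5", "b6", "b7", "b8"]

Working:
idom tree: b1←b0 b2←b1 b3←b2 b4←b3 b5←b1 b6←b1 b7←b1 b8←b1
Dom at joins:
  b1: preds {b0,b7}: {b0} ∩ {b0,b1,b7} = {b0}; idom=b0
  b5: preds {b1,b2}: {b0,b1} ∩ {b0,b1,b2} = {b0,b1}; idom=b1
  b6: preds {b3,b5}: {b0,b1,b2,b3} ∩ {b0,b1,b5} = {b0,b1}; idom=b1
  b7: preds {b4,b5}: {b0,b1,b2,b3,b4} ∩ {b0,b1,b5} = {b0,b1}; idom=b1
  b8: preds {b5,b7}: {b0,b1,b5} ∩ {b0,b1,b7} = {b0,b1}; idom=b1

DF walk-up:
  b1←b0: walk · to b0
  b1←b7: walk b7→b1 to b0
  b5←b1: walk · to b1
  b5←b2: walk b2 to b1
  b6←b3: walk b3→b2 to b1
  b6←b5: walk b5 to b1
  b7←b4: walk b4→b3→b2 to b1
  b7←b5: walk b5 to b1
  b8←b5: walk b5 to b1
  b8←b7: walk b7 to b1
  DF(b0)=∅
  DF(b1)={b1}
  DF(b2)={b5,b6,b7}
  DF(b3)={b6,b7}
  DF(b4)={b7}
  DF(b5)={b6,b7,b8}
  DF(b6)=∅
  DF(b7)={b1,b8}
  DF(b8)=∅

φ for t: defs {b2,b3,b5}
  DF⁺ = {b1,b5,b6,b7,b8}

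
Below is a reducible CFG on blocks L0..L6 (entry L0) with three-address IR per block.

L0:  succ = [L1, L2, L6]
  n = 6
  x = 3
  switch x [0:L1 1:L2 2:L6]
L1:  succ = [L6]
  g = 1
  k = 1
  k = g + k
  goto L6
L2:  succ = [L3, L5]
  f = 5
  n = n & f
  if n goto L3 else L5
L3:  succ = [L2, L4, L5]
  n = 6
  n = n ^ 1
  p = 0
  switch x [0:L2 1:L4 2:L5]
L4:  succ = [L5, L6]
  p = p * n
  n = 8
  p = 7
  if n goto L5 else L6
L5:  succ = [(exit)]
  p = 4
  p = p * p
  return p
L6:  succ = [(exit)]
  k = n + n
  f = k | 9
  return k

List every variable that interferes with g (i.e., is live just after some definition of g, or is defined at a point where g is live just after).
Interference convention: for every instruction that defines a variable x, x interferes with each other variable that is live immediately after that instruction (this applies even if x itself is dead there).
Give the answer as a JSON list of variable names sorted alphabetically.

Answer: ["k", "n"]

Working:
Block summaries:
  L0: def={n,x} ue=∅
  L1: def={g,k} ue=∅
  L2: def={f,n} ue={n}
  L3: def={n,p} ue={x}
  L4: def={n,p} ue={n,p}
  L5: def={p} ue=∅
  L6: def={f,k} ue={n}

Live sets:
  L0: in=∅ out={n,x}
  L1: in={n} out={n}
  L2: in={n,x} out={x}
  L3: in={x} out={n,p,x}
  L4: in={n,p} out={n}
  L5: in=∅ out=∅
  L6: in={n} out=∅

Conflict graph:
  f — {k,n,x}
  g — {k,n}
  k — {f,g,n}
  n — {f,g,k,p,x}
  p — {n,x}
  x — {f,n,p}

N(g) = ["k", "n"]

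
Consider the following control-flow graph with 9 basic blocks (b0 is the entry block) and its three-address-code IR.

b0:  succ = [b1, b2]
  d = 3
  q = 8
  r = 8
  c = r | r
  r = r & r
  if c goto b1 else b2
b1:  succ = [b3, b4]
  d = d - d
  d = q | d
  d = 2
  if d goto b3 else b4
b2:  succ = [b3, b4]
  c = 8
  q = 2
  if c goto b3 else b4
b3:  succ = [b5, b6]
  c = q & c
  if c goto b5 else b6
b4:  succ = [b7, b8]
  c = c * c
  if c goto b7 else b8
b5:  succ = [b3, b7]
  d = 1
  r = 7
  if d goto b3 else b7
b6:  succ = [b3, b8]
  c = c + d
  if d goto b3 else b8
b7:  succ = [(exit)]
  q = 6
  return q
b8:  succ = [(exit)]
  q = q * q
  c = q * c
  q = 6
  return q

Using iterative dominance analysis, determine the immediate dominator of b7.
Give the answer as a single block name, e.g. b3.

Answer: b0

Working:
idom tree: b1←b0 b2←b0 b3←b0 b4←b0 b5←b3 b6←b3 b7←b0 b8←b0
Dom∩ at merges:
  b3: preds {b1,b2,b5,b6}: {b0,b1} ∩ {b0,b2} ∩ {b0,b3,b5} ∩ {b0,b3,b6} = {b0}; idom=b0
  b4: preds {b1,b2}: {b0,b1} ∩ {b0,b2} = {b0}; idom=b0
  b7: preds {b4,b5}: {b0,b4} ∩ {b0,b3,b5} = {b0}; idom=b0
  b8: preds {b4,b6}: {b0,b4} ∩ {b0,b3,b6} = {b0}; idom=b0

idom(b7) = b0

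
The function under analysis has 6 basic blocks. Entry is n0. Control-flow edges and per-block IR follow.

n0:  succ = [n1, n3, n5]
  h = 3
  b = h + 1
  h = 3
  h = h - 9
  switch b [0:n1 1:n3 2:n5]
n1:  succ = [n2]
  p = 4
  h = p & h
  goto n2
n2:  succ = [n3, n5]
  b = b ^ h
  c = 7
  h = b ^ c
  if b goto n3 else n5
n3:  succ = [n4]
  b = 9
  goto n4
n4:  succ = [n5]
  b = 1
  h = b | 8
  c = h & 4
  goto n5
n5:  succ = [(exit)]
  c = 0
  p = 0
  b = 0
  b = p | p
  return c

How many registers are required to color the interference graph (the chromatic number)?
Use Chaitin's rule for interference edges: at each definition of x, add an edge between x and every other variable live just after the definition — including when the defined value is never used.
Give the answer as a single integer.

Answer: 3

Working:
Per-block:
  n0 def {b,h} use ∅
  n1 def {h,p} use {h}
  n2 def {b,c,h} use {b,h}
  n3 def {b} use ∅
  n4 def {b,c,h} use ∅
  n5 def {b,c,p} use ∅

Backward fixpoint:
  n0 li=∅ lo={b,h}
  n1 li={b,h} lo={b,h}
  n2 li={b,h} lo=∅
  n3 li=∅ lo=∅
  n4 li=∅ lo=∅
  n5 li=∅ lo=∅

Interference:
  b: {c,h,p}
  c: {b,p}
  h: {b,p}
  p: {b,c,h}

Chromatic number:
  clique {b,c,p} ⇒ need ≥ 3
  assign b→R0 c→R2 h→R2 p→R1 — no edge inside a register ⇒ χ ≤ 3
  χ = 3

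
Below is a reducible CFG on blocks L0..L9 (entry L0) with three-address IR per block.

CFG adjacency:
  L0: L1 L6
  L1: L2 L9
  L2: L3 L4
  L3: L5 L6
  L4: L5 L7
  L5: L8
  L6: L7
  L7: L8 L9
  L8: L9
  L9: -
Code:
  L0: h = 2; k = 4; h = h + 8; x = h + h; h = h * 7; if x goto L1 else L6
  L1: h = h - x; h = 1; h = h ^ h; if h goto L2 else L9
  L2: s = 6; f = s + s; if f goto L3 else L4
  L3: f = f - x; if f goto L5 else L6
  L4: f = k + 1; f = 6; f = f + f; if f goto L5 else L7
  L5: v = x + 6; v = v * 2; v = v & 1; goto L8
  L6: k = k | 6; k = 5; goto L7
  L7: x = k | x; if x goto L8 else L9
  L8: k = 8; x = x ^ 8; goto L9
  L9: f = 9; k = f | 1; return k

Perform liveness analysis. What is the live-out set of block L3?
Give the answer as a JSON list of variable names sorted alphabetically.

Answer: ["k", "x"]

Analysis:
Block summaries:
  L0: def={h,k,x} ue=∅
  L1: def={h} ue={h,x}
  L2: def={f,s} ue=∅
  L3: def={f} ue={f,x}
  L4: def={f} ue={k}
  L5: def={v} ue={x}
  L6: def={k} ue={k}
  L7: def={x} ue={k,x}
  L8: def={k,x} ue={x}
  L9: def={f,k} ue=∅

Backward fixpoint:
  L0: in=∅ out={h,k,x}
  L1: in={h,k,x} out={k,x}
  L2: in={k,x} out={f,k,x}
  L3: in={f,k,x} out={k,x}
  L4: in={k,x} out={k,x}
  L5: in={x} out={x}
  L6: in={k,x} out={k,x}
  L7: in={k,x} out={x}
  L8: in={x} out=∅
  L9: in=∅ out=∅

live-out(L3) = ["k", "x"]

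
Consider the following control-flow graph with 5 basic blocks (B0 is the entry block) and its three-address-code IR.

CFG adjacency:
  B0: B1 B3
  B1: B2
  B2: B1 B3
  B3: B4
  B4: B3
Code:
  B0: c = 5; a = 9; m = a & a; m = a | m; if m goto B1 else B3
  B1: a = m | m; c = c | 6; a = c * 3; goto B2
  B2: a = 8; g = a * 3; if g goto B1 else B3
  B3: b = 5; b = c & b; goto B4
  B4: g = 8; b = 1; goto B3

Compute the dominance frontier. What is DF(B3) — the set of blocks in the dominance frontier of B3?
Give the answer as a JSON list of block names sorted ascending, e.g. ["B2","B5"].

idom tree: B1←B0 B2←B1 B3←B0 B4←B3
Dom at joins:
  B1: preds {B0,B2}: {B0} ∩ {B0,B1,B2} = {B0}; idom=B0
  B3: preds {B0,B2,B4}: {B0} ∩ {B0,B1,B2} ∩ {B0,B3,B4} = {B0}; idom=B0

DF walk-up:
  join B1 pred B0: · stop@B0
  join B1 pred B2: B2→B1 stop@B0
  join B3 pred B0: · stop@B0
  join B3 pred B2: B2→B1 stop@B0
  join B3 pred B4: B4→B3 stop@B0
  DF(B0)=∅
  DF(B1)={B1,B3}
  DF(B2)={B1,B3}
  DF(B3)={B3}
  DF(B4)={B3}

DF(B3) = ["B3"]

Answer: ["B3"]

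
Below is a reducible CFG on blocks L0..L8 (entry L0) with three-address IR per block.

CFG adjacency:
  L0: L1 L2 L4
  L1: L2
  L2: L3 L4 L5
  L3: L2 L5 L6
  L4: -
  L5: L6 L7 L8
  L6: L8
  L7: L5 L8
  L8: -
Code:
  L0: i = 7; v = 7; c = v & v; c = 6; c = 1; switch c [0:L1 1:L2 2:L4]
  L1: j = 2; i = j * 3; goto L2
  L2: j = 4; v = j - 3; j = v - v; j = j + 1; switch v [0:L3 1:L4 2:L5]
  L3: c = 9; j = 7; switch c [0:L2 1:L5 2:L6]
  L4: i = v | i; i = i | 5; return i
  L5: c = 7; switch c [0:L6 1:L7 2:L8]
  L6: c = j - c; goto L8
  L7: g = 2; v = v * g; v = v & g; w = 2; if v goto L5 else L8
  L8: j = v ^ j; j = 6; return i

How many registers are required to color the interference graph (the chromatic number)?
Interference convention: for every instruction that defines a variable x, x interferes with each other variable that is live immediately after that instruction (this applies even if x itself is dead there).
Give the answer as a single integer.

Answer: 4

Derivation:
Block summaries:
  L0 def {c,i,v} use ∅
  L1 def {i,j} use ∅
  L2 def {j,v} use ∅
  L3 def {c,j} use ∅
  L4 def {i} use {i,v}
  L5 def {c} use ∅
  L6 def {c} use {c,j}
  L7 def {g,v,w} use {v}
  L8 def {j} use {i,j,v}

Live sets:
  L0 li=∅ lo={i,v}
  L1 li=∅ lo={i}
  L2 li={i} lo={i,j,v}
  L3 li={i,v} lo={c,i,j,v}
  L4 li={i,v} lo=∅
  L5 li={i,j,v} lo={c,i,j,v}
  L6 li={c,i,j,v} lo={i,j,v}
  L7 li={i,j,v} lo={i,j,v}
  L8 li={i,j,v} lo=∅

Interference:
  c — {i,j,v}
  g — {i,j,v}
  i — {c,g,j,v,w}
  j — {c,g,i,v,w}
  v — {c,g,i,j,w}
  w — {i,j,v}

Registers:
  {c,i,j,v} pairwise interfere (4-clique) ⇒ χ ≥ 4
  4-colouring: c0={i}  c1={j}  c2={v}  c3={c,g,w}
  χ = 4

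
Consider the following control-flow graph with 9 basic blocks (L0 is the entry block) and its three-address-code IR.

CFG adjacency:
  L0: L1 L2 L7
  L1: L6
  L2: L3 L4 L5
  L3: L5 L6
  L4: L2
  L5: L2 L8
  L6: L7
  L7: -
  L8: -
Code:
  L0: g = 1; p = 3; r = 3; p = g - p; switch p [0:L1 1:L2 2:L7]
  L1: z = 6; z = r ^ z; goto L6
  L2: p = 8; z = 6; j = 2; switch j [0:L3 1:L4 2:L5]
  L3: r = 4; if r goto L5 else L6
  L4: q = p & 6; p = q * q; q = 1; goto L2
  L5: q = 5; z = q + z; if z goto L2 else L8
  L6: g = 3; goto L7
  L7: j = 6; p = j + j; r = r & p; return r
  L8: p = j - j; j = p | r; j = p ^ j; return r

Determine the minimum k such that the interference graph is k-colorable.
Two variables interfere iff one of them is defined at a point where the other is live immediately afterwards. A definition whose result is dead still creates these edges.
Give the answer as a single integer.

Answer: 4

Working:
Per-block:
  L0 def {g,p,r} use ∅
  L1 def {z} use {r}
  L2 def {j,p,z} use ∅
  L3 def {r} use ∅
  L4 def {p,q} use {p}
  L5 def {q,z} use {z}
  L6 def {g} use ∅
  L7 def {j,p,r} use {r}
  L8 def {j,p} use {j,r}

Backward fixpoint:
  L0 li=∅ lo={r}
  L1 li={r} lo={r}
  L2 li={r} lo={j,p,r,z}
  L3 li={j,z} lo={j,r,z}
  L4 li={p,r} lo={r}
  L5 li={j,r,z} lo={j,r}
  L6 li={r} lo={r}
  L7 li={r} lo=∅
  L8 li={j,r} lo=∅

Interfere edges:
  g↔{p,r}
  j↔{p,q,r,z}
  p↔{g,j,r,z}
  q↔{j,r,z}
  r↔{g,j,p,q,z}
  z↔{j,p,q,r}

Registers:
  lower bound: {j,p,r,z} mutually conflict ⇒ χ ≥ 4
  4-colouring: c0={r}  c1={g,j}  c2={p,q}  c3={z}
  χ = 4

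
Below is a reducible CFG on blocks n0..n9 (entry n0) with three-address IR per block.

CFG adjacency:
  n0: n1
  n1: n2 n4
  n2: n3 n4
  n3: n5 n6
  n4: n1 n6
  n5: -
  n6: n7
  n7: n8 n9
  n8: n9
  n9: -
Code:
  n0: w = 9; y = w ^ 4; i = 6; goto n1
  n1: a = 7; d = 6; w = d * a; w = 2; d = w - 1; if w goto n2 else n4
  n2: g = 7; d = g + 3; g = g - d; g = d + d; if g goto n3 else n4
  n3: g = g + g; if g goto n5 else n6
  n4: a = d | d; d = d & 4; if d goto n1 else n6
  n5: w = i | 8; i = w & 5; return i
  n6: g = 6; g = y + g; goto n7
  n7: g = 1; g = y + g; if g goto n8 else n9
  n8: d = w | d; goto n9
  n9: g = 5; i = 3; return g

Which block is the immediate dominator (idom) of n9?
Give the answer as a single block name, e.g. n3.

idom tree: n1←n0 n2←n1 n3←n2 n4←n1 n5←n3 n6←n1 n7←n6 n8←n7 n9←n7
Join-block Dom:
  n1: preds {n0,n4}: {n0} ∩ {n0,n1,n4} = {n0}; idom=n0
  n4: preds {n1,n2}: {n0,n1} ∩ {n0,n1,n2} = {n0,n1}; idom=n1
  n6: preds {n3,n4}: {n0,n1,n2,n3} ∩ {n0,n1,n4} = {n0,n1}; idom=n1
  n9: preds {n7,n8}: {n0,n1,n6,n7} ∩ {n0,n1,n6,n7,n8} = {n0,n1,n6,n7}; idom=n7

idom(n9) = n7

Answer: n7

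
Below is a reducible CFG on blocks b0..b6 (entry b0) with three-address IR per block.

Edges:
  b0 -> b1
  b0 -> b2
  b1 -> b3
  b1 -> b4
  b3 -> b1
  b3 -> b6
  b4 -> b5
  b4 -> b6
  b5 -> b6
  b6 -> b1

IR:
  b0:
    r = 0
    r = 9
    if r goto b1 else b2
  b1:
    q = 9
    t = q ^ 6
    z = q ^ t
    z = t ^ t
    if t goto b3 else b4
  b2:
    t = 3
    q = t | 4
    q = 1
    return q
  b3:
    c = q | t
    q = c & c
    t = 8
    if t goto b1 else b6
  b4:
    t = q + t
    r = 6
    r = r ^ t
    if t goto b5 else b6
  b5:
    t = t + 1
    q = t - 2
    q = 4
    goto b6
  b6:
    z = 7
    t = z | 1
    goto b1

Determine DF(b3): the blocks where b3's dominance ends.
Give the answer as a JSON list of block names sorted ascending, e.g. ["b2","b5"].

idom tree: b1←b0 b2←b0 b3←b1 b4←b1 b5←b4 b6←b1
Dom at joins:
  b1: preds {b0,b3,b6}: {b0} ∩ {b0,b1,b3} ∩ {b0,b1,b6} = {b0}; idom=b0
  b6: preds {b3,b4,b5}: {b0,b1,b3} ∩ {b0,b1,b4} ∩ {b0,b1,b4,b5} = {b0,b1}; idom=b1

DF derivation:
  join b1 pred b0: · stop@b0
  join b1 pred b3: b3→b1 stop@b0
  join b1 pred b6: b6→b1 stop@b0
  join b6 pred b3: b3 stop@b1
  join b6 pred b4: b4 stop@b1
  join b6 pred b5: b5→b4 stop@b1
  b0: DF=∅
  b1: DF={b1}
  b2: DF=∅
  b3: DF={b1,b6}
  b4: DF={b6}
  b5: DF={b6}
  b6: DF={b1}

DF(b3) = ["b1", "b6"]

Answer: ["b1", "b6"]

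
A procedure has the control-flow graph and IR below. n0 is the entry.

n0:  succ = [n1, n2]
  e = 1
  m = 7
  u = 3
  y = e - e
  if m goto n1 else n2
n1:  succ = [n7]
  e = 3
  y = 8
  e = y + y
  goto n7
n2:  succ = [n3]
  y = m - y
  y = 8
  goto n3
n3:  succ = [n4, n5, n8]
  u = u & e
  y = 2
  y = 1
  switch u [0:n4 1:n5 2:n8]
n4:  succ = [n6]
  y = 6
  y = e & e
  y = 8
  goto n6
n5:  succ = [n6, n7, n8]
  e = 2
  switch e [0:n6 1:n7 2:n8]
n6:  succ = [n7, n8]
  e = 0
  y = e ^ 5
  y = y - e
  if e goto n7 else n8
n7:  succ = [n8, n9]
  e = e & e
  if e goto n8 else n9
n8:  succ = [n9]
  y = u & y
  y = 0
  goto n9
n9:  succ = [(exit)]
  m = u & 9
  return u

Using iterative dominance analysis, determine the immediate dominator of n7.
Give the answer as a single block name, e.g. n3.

Answer: n0

Derivation:
idom tree: n1←n0 n2←n0 n3←n2 n4←n3 n5←n3 n6←n3 n7←n0 n8←n0 n9←n0
Dom at joins:
  n6: preds {n4,n5}: {n0,n2,n3,n4} ∩ {n0,n2,n3,n5} = {n0,n2,n3}; idom=n3
  n7: preds {n1,n5,n6}: {n0,n1} ∩ {n0,n2,n3,n5} ∩ {n0,n2,n3,n6} = {n0}; idom=n0
  n8: preds {n3,n5,n6,n7}: {n0,n2,n3} ∩ {n0,n2,n3,n5} ∩ {n0,n2,n3,n6} ∩ {n0,n7} = {n0}; idom=n0
  n9: preds {n7,n8}: {n0,n7} ∩ {n0,n8} = {n0}; idom=n0

idom(n7) = n0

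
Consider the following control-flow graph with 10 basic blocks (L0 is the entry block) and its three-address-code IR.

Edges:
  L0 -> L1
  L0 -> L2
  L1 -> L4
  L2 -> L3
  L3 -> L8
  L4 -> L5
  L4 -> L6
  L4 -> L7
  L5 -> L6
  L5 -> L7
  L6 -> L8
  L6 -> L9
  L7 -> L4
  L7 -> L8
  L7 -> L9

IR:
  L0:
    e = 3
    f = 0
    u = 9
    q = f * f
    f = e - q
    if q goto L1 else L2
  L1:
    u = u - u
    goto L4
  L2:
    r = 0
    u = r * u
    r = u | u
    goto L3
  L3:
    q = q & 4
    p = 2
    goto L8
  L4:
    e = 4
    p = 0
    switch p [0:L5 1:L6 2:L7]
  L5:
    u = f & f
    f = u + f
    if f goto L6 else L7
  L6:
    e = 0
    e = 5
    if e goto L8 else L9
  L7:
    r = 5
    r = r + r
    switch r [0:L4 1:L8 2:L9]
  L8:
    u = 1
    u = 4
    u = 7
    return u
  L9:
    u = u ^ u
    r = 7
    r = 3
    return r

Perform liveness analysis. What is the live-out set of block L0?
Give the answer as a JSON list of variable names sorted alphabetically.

Answer: ["f", "q", "u"]

Working:
def/use:
  L0: def={e,f,q,u} ue=∅
  L1: def={u} ue={u}
  L2: def={r,u} ue={u}
  L3: def={p,q} ue={q}
  L4: def={e,p} ue=∅
  L5: def={f,u} ue={f}
  L6: def={e} ue=∅
  L7: def={r} ue=∅
  L8: def={u} ue=∅
  L9: def={r,u} ue={u}

Backward fixpoint:
  L0 li=∅ lo={f,q,u}
  L1 li={f,u} lo={f,u}
  L2 li={q,u} lo={q}
  L3 li={q} lo=∅
  L4 li={f,u} lo={f,u}
  L5 li={f} lo={f,u}
  L6 li={u} lo={u}
  L7 li={f,u} lo={f,u}
  L8 li=∅ lo=∅
  L9 li={u} lo=∅

live-out(L0) = ["f", "q", "u"]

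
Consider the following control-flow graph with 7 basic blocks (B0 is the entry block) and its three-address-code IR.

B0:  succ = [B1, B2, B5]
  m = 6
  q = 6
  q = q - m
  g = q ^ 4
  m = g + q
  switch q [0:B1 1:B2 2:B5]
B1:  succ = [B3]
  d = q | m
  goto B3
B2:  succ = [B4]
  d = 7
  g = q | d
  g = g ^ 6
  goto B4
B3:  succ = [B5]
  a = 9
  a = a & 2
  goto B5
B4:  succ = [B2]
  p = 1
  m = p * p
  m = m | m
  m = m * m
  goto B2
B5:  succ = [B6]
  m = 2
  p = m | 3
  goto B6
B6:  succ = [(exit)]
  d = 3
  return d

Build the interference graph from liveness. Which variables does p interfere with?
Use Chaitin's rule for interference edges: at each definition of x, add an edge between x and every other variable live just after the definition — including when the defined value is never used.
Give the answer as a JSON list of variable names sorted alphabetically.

Per-block:
  B0: {g,m,q} / ∅
  B1: {d} / {m,q}
  B2: {d,g} / {q}
  B3: {a} / ∅
  B4: {m,p} / ∅
  B5: {m,p} / ∅
  B6: {d} / ∅

Live sets:
  live B0: ∅→{m,q}
  live B1: {m,q}→∅
  live B2: {q}→{q}
  live B3: ∅→∅
  live B4: {q}→{q}
  live B5: ∅→∅
  live B6: ∅→∅

Interfere edges:
  a↔∅
  d↔{q}
  g↔{q}
  m↔{q}
  p↔{q}
  q↔{d,g,m,p}

N(p) = ["q"]

Answer: ["q"]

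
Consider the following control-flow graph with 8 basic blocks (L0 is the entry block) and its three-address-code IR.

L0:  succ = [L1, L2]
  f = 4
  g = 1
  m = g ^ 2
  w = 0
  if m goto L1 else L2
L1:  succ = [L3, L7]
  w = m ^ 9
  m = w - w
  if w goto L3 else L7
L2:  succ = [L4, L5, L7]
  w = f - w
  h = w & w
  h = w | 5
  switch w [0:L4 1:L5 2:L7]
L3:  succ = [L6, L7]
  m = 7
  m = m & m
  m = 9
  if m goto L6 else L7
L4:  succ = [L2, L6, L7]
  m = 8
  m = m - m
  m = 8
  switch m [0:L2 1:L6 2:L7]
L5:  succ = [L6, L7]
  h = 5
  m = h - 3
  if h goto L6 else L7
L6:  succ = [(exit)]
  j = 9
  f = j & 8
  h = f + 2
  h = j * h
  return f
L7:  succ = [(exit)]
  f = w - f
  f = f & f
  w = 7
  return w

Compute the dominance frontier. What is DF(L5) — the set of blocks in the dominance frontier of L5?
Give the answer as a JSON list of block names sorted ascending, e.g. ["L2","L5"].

Answer: ["L6", "L7"]

Derivation:
idom tree: L1←L0 L2←L0 L3←L1 L4←L2 L5←L2 L6←L0 L7←L0
Dom∩ at merges:
  L2: preds {L0,L4}: {L0} ∩ {L0,L2,L4} = {L0}; idom=L0
  L6: preds {L3,L4,L5}: {L0,L1,L3} ∩ {L0,L2,L4} ∩ {L0,L2,L5} = {L0}; idom=L0
  L7: preds {L1,L2,L3,L4,L5}: {L0,L1} ∩ {L0,L2} ∩ {L0,L1,L3} ∩ {L0,L2,L4} ∩ {L0,L2,L5} = {L0}; idom=L0

Frontier:
  L2←L0: walk · to L0
  L2←L4: walk L4→L2 to L0
  L6←L3: walk L3→L1 to L0
  L6←L4: walk L4→L2 to L0
  L6←L5: walk L5→L2 to L0
  L7←L1: walk L1 to L0
  L7←L2: walk L2 to L0
  L7←L3: walk L3→L1 to L0
  L7←L4: walk L4→L2 to L0
  L7←L5: walk L5→L2 to L0
  L0: DF=∅
  L1: DF={L6,L7}
  L2: DF={L2,L6,L7}
  L3: DF={L6,L7}
  L4: DF={L2,L6,L7}
  L5: DF={L6,L7}
  L6: DF=∅
  L7: DF=∅

DF(L5) = ["L6", "L7"]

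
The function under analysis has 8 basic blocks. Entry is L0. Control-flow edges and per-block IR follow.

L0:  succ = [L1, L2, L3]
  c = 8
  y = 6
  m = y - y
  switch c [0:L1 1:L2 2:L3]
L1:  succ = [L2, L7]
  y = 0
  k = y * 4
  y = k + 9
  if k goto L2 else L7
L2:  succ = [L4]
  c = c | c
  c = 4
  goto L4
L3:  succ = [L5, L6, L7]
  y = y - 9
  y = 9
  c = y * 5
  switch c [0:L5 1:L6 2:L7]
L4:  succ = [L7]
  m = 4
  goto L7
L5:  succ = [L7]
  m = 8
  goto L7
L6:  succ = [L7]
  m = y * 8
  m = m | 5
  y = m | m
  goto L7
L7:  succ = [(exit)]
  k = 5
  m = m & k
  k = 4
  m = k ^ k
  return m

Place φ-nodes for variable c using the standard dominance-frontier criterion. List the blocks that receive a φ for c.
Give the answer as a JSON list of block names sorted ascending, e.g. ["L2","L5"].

Answer: ["L7"]

Derivation:
idom tree: L1←L0 L2←L0 L3←L0 L4←L2 L5←L3 L6←L3 L7←L0
Join-block Dom:
  L2: preds {L0,L1}: {L0} ∩ {L0,L1} = {L0}; idom=L0
  L7: preds {L1,L3,L4,L5,L6}: {L0,L1} ∩ {L0,L3} ∩ {L0,L2,L4} ∩ {L0,L3,L5} ∩ {L0,L3,L6} = {L0}; idom=L0

Frontier:
  join L2 pred L0: · stop@L0
  join L2 pred L1: L1 stop@L0
  join L7 pred L1: L1 stop@L0
  join L7 pred L3: L3 stop@L0
  join L7 pred L4: L4→L2 stop@L0
  join L7 pred L5: L5→L3 stop@L0
  join L7 pred L6: L6→L3 stop@L0
  L0 → ∅
  L1 → {L2,L7}
  L2 → {L7}
  L3 → {L7}
  L4 → {L7}
  L5 → {L7}
  L6 → {L7}
  L7 → ∅

φ for c: defs {L0,L2,L3}
  DF⁺ = {L7}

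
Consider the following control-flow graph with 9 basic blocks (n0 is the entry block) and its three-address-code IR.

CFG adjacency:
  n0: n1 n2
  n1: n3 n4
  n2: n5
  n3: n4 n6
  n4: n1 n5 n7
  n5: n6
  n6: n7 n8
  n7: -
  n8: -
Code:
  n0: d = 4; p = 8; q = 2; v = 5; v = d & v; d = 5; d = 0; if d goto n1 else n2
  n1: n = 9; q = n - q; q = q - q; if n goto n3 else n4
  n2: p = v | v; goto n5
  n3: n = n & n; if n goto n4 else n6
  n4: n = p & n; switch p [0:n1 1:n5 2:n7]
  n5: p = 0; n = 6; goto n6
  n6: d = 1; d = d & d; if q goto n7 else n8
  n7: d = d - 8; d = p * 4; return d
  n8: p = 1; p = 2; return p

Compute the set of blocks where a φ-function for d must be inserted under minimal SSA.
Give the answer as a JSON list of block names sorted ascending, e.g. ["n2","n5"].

idom tree: n1←n0 n2←n0 n3←n1 n4←n1 n5←n0 n6←n0 n7←n0 n8←n6
Dom at joins:
  n1: preds {n0,n4}: {n0} ∩ {n0,n1,n4} = {n0}; idom=n0
  n4: preds {n1,n3}: {n0,n1} ∩ {n0,n1,n3} = {n0,n1}; idom=n1
  n5: preds {n2,n4}: {n0,n2} ∩ {n0,n1,n4} = {n0}; idom=n0
  n6: preds {n3,n5}: {n0,n1,n3} ∩ {n0,n5} = {n0}; idom=n0
  n7: preds {n4,n6}: {n0,n1,n4} ∩ {n0,n6} = {n0}; idom=n0

DF derivation:
  n1←n0: walk · to n0
  n1←n4: walk n4→n1 to n0
  n4←n1: walk · to n1
  n4←n3: walk n3 to n1
  n5←n2: walk n2 to n0
  n5←n4: walk n4→n1 to n0
  n6←n3: walk n3→n1 to n0
  n6←n5: walk n5 to n0
  n7←n4: walk n4→n1 to n0
  n7←n6: walk n6 to n0
  DF(n0)=∅
  DF(n1)={n1,n5,n6,n7}
  DF(n2)={n5}
  DF(n3)={n4,n6}
  DF(n4)={n1,n5,n7}
  DF(n5)={n6}
  DF(n6)={n7}
  DF(n7)=∅
  DF(n8)=∅

φ for d: defs {n0,n6,n7}
  DF⁺ = {n7}

Answer: ["n7"]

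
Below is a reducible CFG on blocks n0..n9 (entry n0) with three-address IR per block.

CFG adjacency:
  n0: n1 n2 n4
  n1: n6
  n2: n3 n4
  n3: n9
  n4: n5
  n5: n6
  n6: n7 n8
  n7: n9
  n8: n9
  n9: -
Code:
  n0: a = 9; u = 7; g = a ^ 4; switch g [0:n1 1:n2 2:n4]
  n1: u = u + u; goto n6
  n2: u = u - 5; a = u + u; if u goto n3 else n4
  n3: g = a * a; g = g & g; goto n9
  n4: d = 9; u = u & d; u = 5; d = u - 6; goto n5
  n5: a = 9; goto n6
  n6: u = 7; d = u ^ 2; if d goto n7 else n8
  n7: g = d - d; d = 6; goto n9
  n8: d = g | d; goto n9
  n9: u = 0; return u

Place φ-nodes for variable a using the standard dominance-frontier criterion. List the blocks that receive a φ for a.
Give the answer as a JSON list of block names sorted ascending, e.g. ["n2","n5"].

Answer: ["n4", "n6", "n9"]

Derivation:
idom tree: n1←n0 n2←n0 n3←n2 n4←n0 n5←n4 n6←n0 n7←n6 n8←n6 n9←n0
Join-block Dom:
  n4: preds {n0,n2}: {n0} ∩ {n0,n2} = {n0}; idom=n0
  n6: preds {n1,n5}: {n0,n1} ∩ {n0,n4,n5} = {n0}; idom=n0
  n9: preds {n3,n7,n8}: {n0,n2,n3} ∩ {n0,n6,n7} ∩ {n0,n6,n8} = {n0}; idom=n0

DF walk-up:
  join n4 pred n0: · stop@n0
  join n4 pred n2: n2 stop@n0
  join n6 pred n1: n1 stop@n0
  join n6 pred n5: n5→n4 stop@n0
  join n9 pred n3: n3→n2 stop@n0
  join n9 pred n7: n7→n6 stop@n0
  join n9 pred n8: n8→n6 stop@n0
  n0: DF=∅
  n1: DF={n6}
  n2: DF={n4,n9}
  n3: DF={n9}
  n4: DF={n6}
  n5: DF={n6}
  n6: DF={n9}
  n7: DF={n9}
  n8: DF={n9}
  n9: DF=∅

φ for a: defs {n0,n2,n5}
  DF⁺ = {n4,n6,n9}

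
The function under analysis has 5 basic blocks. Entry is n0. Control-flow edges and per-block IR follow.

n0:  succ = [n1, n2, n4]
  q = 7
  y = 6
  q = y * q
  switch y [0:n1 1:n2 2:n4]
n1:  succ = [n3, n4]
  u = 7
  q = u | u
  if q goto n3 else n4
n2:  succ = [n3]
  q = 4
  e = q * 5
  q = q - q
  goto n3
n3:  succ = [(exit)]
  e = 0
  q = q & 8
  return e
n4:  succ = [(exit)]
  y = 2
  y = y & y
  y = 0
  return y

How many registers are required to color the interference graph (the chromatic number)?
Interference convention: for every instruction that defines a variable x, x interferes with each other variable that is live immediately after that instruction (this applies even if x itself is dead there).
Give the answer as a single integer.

Answer: 2

Derivation:
def/use:
  n0: def={q,y} ue=∅
  n1: def={q,u} ue=∅
  n2: def={e,q} ue=∅
  n3: def={e,q} ue={q}
  n4: def={y} ue=∅

Live sets:
  n0: in=∅ out=∅
  n1: in=∅ out={q}
  n2: in=∅ out={q}
  n3: in={q} out=∅
  n4: in=∅ out=∅

Conflict graph:
  e: {q}
  q: {e,y}
  u: ∅
  y: {q}

Chromatic number:
  lower bound: {e,q} mutually conflict ⇒ χ ≥ 2
  2-colouring: r0={q,u}  r1={e,y}
  χ = 2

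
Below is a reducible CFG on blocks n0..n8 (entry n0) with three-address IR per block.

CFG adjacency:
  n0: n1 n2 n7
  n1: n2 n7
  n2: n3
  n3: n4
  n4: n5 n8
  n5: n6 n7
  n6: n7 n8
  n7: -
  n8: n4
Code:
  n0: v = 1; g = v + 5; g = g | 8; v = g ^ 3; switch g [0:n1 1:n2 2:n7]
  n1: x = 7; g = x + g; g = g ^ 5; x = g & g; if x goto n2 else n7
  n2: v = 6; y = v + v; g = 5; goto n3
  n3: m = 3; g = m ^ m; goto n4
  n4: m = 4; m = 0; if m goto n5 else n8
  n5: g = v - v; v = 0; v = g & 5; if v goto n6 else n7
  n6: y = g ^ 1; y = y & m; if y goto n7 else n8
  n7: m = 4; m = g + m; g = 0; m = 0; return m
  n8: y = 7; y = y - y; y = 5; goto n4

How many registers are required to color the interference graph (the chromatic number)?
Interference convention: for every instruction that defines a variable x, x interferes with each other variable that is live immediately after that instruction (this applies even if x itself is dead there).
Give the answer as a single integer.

Block summaries:
  n0 def {g,v} use ∅
  n1 def {g,x} use {g}
  n2 def {g,v,y} use ∅
  n3 def {g,m} use ∅
  n4 def {m} use ∅
  n5 def {g,v} use {v}
  n6 def {y} use {g,m}
  n7 def {g,m} use {g}
  n8 def {y} use ∅

Backward fixpoint:
  n0: in=∅ out={g}
  n1: in={g} out={g}
  n2: in=∅ out={v}
  n3: in={v} out={v}
  n4: in={v} out={m,v}
  n5: in={m,v} out={g,m,v}
  n6: in={g,m,v} out={g,v}
  n7: in={g} out=∅
  n8: in={v} out={v}

Conflict graph:
  g↔{m,v,x,y}
  m↔{g,v,y}
  v↔{g,m,y}
  x↔{g}
  y↔{g,m,v}

Colouring:
  clique {g,m,v,y} ⇒ need ≥ 4
  4-colouring: c0={g}  c1={m,x}  c2={v}  c3={y}
  χ = 4

Answer: 4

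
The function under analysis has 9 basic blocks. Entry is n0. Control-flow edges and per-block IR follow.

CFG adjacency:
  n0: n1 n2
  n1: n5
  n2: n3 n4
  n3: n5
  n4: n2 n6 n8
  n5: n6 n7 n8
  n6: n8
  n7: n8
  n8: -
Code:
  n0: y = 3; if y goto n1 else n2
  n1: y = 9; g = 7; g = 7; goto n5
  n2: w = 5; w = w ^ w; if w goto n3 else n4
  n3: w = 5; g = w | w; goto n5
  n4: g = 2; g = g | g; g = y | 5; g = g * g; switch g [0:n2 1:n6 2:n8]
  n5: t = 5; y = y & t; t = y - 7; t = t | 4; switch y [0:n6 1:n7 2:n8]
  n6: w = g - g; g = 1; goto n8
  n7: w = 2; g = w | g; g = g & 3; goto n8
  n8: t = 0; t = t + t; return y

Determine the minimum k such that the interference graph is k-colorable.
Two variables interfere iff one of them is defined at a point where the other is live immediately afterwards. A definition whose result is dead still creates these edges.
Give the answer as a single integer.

Answer: 3

Derivation:
Block summaries:
  n0: {y} / ∅
  n1: {g,y} / ∅
  n2: {w} / ∅
  n3: {g,w} / ∅
  n4: {g} / {y}
  n5: {t,y} / {y}
  n6: {g,w} / {g}
  n7: {g,w} / {g}
  n8: {t} / {y}

Backward fixpoint:
  n0: in=∅ out={y}
  n1: in=∅ out={g,y}
  n2: in={y} out={y}
  n3: in={y} out={g,y}
  n4: in={y} out={g,y}
  n5: in={g,y} out={g,y}
  n6: in={g,y} out={y}
  n7: in={g,y} out={y}
  n8: in={y} out=∅

Interfere edges:
  g: {t,w,y}
  t: {g,y}
  w: {g,y}
  y: {g,t,w}

Registers:
  clique {g,t,y} ⇒ need ≥ 3
  3-colouring: R0={g}  R1={y}  R2={t,w}
  χ = 3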